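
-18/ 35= -0.51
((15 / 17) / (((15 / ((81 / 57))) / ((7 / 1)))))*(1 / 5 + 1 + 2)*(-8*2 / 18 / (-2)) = 1344 / 1615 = 0.83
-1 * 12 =-12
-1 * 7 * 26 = -182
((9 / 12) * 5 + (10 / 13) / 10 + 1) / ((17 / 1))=251 / 884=0.28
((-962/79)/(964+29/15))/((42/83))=-199615/8012417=-0.02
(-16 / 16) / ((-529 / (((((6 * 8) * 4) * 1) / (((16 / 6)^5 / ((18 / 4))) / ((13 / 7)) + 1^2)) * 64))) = 1.36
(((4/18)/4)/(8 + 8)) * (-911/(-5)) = 911/1440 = 0.63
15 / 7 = 2.14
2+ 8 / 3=14 / 3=4.67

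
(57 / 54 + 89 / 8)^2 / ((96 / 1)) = 1.55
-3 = -3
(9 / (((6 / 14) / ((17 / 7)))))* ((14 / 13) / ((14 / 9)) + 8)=5763 / 13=443.31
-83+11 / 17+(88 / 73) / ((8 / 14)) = -80.24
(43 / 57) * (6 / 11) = 86 / 209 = 0.41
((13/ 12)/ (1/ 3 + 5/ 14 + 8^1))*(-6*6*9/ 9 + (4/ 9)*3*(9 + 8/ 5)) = -14924/ 5475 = -2.73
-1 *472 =-472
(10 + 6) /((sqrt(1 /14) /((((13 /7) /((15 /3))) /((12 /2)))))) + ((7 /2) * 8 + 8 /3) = 104 * sqrt(14) /105 + 92 /3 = 34.37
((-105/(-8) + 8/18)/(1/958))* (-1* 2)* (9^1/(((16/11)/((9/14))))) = -46330317/448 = -103415.89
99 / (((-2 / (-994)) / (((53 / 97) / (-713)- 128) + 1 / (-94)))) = -40947685971885 / 6501134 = -6298545.14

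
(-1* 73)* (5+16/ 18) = -3869/ 9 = -429.89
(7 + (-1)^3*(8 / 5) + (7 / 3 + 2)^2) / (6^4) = 0.02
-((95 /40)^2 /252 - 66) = 1064087 /16128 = 65.98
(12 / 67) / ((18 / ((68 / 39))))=136 / 7839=0.02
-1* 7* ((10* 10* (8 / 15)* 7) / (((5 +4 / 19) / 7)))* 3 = -1042720 / 99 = -10532.53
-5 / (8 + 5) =-5 / 13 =-0.38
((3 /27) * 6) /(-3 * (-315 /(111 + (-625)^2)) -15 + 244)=781472 /268438467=0.00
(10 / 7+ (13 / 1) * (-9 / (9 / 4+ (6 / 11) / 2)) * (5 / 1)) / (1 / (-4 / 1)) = 238760 / 259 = 921.85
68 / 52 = 17 / 13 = 1.31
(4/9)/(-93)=-4/837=-0.00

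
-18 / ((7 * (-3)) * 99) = 2 / 231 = 0.01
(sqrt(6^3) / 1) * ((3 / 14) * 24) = 216 * sqrt(6) / 7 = 75.58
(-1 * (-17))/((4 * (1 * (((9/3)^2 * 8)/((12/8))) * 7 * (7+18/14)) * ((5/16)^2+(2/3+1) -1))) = 34/17023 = 0.00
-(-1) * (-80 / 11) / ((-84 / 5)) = 100 / 231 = 0.43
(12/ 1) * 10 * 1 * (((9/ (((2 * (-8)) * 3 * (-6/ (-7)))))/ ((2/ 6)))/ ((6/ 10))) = -525/ 4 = -131.25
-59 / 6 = -9.83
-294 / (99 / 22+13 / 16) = -4704 / 85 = -55.34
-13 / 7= -1.86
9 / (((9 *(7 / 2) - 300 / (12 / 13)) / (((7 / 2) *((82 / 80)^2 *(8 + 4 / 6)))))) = -458913 / 469600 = -0.98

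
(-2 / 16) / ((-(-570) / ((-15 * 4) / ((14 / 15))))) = 15 / 1064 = 0.01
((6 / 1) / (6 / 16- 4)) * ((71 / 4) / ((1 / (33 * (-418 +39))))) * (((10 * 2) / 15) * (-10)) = -142079520 / 29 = -4899293.79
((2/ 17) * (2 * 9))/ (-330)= -6/ 935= -0.01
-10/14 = -5/7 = -0.71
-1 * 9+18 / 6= -6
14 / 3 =4.67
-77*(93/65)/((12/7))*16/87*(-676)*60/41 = 11692.08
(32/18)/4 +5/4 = 61/36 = 1.69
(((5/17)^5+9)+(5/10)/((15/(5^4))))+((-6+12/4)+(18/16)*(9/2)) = 2173951067/68153136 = 31.90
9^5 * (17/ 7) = 1003833/ 7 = 143404.71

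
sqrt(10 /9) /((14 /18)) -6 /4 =-3 /2 + 3 * sqrt(10) /7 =-0.14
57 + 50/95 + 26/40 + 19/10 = 60.08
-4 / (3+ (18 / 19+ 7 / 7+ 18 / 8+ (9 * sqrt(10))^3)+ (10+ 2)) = 443536 / 3069601087319 -168428160 * sqrt(10) / 3069601087319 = -0.00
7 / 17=0.41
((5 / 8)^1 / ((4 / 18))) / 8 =0.35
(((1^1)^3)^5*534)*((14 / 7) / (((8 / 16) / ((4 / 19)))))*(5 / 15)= 2848 / 19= 149.89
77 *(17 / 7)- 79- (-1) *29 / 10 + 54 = 164.90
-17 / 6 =-2.83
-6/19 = -0.32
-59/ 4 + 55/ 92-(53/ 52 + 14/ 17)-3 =-386205/ 20332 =-18.99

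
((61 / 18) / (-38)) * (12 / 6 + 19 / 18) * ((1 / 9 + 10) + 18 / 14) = -1204445 / 387828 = -3.11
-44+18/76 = -1663/38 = -43.76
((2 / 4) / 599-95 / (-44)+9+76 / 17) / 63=1000469 / 4032468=0.25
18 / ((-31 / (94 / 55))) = -1692 / 1705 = -0.99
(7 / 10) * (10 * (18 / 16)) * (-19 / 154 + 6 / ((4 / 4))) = 8145 / 176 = 46.28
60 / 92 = 0.65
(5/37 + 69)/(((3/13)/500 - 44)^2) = 108075500000/3026388508333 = 0.04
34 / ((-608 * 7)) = -0.01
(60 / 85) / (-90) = -2 / 255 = -0.01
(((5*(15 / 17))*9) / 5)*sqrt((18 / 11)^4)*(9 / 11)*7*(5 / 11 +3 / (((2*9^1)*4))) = 30082185 / 497794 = 60.43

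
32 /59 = 0.54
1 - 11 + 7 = -3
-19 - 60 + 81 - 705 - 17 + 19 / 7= -5021 / 7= -717.29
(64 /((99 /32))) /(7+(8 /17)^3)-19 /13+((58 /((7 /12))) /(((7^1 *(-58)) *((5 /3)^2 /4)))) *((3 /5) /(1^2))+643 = 177253273459844 /275135986125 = 644.24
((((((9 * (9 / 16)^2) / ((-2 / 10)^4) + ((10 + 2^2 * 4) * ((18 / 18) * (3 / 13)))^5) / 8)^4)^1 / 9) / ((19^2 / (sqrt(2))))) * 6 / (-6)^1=-3979081728073971075998169 * sqrt(2) / 6350779162034176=-886075740.01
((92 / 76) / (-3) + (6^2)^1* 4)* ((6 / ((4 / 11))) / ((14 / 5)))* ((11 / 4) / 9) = 258.56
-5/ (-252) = 5/ 252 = 0.02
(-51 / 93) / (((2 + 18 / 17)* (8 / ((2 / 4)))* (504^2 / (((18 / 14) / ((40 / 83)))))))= -23987 / 203826954240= -0.00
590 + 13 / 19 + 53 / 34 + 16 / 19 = 383133 / 646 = 593.09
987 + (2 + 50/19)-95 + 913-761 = 1048.63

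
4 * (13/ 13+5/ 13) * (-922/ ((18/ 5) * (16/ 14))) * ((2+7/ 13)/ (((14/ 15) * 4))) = -1140975/ 1352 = -843.92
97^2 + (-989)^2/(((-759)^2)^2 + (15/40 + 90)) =24980467361351267/2654954549211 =9409.00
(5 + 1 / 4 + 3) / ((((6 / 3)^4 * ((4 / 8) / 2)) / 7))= 231 / 16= 14.44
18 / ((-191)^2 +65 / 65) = 9 / 18241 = 0.00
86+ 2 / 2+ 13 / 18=1579 / 18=87.72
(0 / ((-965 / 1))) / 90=0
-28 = -28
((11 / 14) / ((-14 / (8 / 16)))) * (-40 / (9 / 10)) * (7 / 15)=110 / 189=0.58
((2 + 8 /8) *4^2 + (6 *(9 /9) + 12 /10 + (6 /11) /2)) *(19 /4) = 57969 /220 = 263.50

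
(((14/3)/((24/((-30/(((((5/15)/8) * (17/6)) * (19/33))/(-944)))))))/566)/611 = 13083840/55850899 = 0.23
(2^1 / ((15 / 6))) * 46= 184 / 5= 36.80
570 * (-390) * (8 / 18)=-98800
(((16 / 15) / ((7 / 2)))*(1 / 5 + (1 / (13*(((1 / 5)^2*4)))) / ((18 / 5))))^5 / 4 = 0.00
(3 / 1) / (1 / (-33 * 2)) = -198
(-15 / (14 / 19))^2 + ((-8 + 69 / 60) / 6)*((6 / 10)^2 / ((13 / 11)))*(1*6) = 65663019 / 159250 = 412.33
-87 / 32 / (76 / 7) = -609 / 2432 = -0.25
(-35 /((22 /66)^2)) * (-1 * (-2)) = -630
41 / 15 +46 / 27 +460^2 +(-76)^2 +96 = 29359319 / 135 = 217476.44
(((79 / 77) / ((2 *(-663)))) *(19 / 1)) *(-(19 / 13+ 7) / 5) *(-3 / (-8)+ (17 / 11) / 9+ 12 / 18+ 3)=5008837 / 47783736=0.10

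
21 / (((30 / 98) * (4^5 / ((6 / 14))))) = 147 / 5120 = 0.03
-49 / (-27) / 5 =49 / 135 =0.36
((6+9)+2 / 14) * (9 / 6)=159 / 7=22.71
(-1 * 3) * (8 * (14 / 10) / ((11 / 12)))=-2016 / 55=-36.65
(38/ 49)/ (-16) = -19/ 392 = -0.05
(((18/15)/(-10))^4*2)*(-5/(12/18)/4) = -243/312500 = -0.00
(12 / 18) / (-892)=-1 / 1338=-0.00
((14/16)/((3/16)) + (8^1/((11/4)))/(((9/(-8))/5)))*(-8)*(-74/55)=-484256/5445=-88.94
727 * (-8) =-5816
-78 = -78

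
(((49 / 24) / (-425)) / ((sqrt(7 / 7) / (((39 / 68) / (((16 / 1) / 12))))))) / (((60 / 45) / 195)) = -223587 / 739840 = -0.30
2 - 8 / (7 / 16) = -114 / 7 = -16.29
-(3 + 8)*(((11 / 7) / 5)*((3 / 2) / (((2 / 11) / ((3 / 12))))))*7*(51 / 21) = -67881 / 560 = -121.22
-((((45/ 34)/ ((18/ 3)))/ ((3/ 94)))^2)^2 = -3049800625/ 1336336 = -2282.21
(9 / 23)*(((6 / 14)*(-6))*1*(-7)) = 162 / 23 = 7.04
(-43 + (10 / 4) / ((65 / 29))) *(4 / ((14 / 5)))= -5445 / 91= -59.84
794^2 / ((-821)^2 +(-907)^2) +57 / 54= 50107 / 33930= 1.48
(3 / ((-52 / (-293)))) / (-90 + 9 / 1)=-293 / 1404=-0.21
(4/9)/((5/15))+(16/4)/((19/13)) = 232/57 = 4.07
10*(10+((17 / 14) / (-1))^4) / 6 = 2338405 / 115248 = 20.29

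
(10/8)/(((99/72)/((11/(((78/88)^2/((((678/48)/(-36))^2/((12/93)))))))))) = 239482595/15769728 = 15.19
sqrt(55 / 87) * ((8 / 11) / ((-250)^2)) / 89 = 2 * sqrt(4785) / 1330828125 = 0.00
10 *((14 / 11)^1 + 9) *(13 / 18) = 74.19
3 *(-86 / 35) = -258 / 35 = -7.37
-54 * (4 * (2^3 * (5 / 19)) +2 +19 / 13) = -641.66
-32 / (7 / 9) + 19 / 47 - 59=-32814 / 329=-99.74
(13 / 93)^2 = 169 / 8649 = 0.02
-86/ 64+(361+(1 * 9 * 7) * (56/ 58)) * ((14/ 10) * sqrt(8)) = -43/ 32+171262 * sqrt(2)/ 145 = 1669.01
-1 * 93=-93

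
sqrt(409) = 20.22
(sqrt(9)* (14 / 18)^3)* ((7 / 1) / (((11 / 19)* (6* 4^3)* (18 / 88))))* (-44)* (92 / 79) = -11541607 / 1036638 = -11.13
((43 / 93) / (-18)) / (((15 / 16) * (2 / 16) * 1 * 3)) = -2752 / 37665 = -0.07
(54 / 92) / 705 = 9 / 10810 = 0.00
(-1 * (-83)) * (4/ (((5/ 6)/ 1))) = 1992/ 5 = 398.40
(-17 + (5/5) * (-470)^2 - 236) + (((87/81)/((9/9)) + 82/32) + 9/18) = 95321291/432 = 220651.14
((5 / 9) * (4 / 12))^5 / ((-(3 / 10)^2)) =-312500 / 129140163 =-0.00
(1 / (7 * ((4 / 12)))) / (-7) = -0.06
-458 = -458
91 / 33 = 2.76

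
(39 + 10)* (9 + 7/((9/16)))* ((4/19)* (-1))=-37828/171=-221.22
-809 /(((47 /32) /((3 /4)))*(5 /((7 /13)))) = -44.49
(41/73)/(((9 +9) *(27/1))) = 41/35478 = 0.00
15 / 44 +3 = 147 / 44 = 3.34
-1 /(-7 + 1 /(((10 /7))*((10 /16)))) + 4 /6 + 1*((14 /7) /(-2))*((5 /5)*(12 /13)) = -55 /637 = -0.09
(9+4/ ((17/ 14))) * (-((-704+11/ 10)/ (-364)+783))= -597144141/ 61880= -9650.03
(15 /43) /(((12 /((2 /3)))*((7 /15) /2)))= 25 /301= 0.08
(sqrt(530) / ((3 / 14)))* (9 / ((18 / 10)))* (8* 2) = 1120* sqrt(530) / 3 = 8594.78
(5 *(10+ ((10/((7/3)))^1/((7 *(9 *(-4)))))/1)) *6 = 14675/49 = 299.49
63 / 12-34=-115 / 4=-28.75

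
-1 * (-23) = 23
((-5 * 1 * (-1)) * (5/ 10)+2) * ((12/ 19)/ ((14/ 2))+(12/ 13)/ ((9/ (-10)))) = -7278/ 1729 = -4.21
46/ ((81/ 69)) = 1058/ 27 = 39.19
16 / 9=1.78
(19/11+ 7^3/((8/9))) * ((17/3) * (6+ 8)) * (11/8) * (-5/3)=-20294855/288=-70468.25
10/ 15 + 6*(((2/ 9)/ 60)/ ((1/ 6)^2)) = 22/ 15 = 1.47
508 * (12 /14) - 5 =3013 /7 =430.43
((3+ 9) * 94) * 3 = 3384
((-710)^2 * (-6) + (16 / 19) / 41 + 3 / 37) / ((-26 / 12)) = 523068257226 / 374699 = 1395969.18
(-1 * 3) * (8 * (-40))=960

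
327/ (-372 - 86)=-327/ 458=-0.71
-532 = -532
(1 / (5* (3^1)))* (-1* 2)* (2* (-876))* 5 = 1168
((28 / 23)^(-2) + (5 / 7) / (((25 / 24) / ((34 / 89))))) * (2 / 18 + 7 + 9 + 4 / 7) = 343463647 / 21979440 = 15.63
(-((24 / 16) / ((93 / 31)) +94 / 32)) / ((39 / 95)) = -5225 / 624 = -8.37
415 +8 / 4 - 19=398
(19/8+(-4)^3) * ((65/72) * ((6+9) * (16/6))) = -160225/72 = -2225.35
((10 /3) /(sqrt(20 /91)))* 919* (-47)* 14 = -604702* sqrt(455) /3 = -4299578.16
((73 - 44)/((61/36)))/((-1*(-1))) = 1044/61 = 17.11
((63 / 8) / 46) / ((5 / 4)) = 63 / 460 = 0.14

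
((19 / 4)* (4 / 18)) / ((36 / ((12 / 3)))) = 19 / 162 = 0.12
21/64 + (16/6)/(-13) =307/2496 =0.12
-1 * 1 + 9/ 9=0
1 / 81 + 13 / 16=1069 / 1296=0.82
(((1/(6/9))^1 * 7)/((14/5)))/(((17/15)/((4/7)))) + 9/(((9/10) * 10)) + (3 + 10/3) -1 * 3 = 2222/357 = 6.22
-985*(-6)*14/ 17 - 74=81482/ 17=4793.06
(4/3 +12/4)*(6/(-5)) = -26/5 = -5.20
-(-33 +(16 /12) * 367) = -1369 /3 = -456.33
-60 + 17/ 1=-43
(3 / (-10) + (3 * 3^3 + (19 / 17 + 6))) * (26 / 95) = 24.03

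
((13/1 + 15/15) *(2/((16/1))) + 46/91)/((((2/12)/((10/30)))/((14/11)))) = 821/143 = 5.74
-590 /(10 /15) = -885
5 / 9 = 0.56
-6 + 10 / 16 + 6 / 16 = -5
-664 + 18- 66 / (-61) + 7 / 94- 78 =-4144785 / 5734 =-722.84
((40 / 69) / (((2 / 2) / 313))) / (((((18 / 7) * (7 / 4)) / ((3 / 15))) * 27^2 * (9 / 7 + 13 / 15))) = 87640 / 17052039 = 0.01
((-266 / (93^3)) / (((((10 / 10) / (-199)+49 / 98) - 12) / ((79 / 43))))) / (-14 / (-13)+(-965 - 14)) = -5722444 / 105969867376383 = -0.00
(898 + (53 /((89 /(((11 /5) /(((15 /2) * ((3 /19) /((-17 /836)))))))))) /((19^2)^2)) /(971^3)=4686981731999 /4778313214089446550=0.00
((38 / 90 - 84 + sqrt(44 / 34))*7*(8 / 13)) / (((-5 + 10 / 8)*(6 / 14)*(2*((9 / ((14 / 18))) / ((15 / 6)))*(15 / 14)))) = 144482576 / 6396975 - 38416*sqrt(374) / 2416635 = 22.28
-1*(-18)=18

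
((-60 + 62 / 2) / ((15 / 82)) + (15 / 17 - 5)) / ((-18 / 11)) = 228118 / 2295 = 99.40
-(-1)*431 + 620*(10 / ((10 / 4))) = 2911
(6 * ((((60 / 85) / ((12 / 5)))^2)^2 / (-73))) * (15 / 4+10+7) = -155625 / 12194066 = -0.01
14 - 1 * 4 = 10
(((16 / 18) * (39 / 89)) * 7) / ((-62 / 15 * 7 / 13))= -3380 / 2759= -1.23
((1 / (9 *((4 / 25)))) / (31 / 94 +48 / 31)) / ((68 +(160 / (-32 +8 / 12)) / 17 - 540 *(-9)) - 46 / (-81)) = 261932175 / 3491254568516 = 0.00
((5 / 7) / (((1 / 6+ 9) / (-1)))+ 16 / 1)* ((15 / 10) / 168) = 613 / 4312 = 0.14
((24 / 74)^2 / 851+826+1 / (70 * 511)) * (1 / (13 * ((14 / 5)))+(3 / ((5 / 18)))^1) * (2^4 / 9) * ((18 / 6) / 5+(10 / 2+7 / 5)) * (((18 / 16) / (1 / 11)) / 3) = 3730725050769408857 / 8126182277850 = 459099.36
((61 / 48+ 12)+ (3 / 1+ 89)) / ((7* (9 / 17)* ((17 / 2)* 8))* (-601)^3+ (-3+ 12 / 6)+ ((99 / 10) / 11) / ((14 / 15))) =-35371 / 18380750254284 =-0.00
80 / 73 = 1.10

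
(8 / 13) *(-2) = -16 / 13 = -1.23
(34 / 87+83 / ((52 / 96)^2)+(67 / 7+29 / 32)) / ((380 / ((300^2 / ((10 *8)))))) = 72560801175 / 83434624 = 869.67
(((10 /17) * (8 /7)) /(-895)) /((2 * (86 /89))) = -356 /915943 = -0.00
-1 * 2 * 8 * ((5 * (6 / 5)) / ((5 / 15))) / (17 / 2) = -576 / 17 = -33.88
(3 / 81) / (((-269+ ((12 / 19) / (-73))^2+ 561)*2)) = 1923769 / 30333997368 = 0.00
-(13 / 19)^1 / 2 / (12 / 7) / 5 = -91 / 2280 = -0.04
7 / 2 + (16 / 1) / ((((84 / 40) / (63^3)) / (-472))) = -1798433273 / 2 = -899216636.50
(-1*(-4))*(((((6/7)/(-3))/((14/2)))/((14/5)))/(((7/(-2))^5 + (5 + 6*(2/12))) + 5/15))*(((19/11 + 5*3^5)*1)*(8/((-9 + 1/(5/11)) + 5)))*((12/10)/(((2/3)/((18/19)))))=-528629760/510134933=-1.04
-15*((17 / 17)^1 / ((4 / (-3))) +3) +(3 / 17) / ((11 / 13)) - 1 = -25837 / 748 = -34.54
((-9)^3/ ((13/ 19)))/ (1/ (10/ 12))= -23085/ 26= -887.88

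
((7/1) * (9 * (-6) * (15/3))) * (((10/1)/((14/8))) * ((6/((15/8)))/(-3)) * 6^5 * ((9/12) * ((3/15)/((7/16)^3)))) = 55037657088/343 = 160459641.66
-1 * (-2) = 2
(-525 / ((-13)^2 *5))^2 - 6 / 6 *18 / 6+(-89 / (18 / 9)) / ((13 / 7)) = -26.58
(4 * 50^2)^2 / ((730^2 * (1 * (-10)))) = -100000 / 5329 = -18.77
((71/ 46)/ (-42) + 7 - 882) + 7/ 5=-8439331/ 9660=-873.64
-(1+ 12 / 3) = -5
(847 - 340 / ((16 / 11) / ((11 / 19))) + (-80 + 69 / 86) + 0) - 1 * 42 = 1929667 / 3268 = 590.47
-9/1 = -9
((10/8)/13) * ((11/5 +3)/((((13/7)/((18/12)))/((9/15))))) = 63/260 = 0.24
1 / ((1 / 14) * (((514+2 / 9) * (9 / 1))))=7 / 2314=0.00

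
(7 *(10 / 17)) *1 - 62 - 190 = -4214 / 17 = -247.88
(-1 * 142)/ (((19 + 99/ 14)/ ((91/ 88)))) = -45227/ 8030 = -5.63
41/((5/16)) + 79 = 1051/5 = 210.20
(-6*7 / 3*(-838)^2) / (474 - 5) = -1404488 / 67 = -20962.51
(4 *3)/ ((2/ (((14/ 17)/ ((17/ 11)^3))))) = 111804/ 83521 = 1.34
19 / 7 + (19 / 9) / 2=475 / 126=3.77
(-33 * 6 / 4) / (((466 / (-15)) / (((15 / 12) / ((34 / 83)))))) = 616275 / 126752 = 4.86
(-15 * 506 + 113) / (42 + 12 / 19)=-142063 / 810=-175.39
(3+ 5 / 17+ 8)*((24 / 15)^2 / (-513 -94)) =-12288 / 257975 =-0.05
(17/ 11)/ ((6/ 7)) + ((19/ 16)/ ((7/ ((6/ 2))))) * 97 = 189121/ 3696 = 51.17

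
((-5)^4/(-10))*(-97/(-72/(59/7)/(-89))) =63668375/1008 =63163.07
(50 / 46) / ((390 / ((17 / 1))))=85 / 1794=0.05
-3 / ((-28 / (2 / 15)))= 1 / 70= 0.01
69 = 69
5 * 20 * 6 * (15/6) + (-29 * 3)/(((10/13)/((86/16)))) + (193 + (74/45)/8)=781411/720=1085.29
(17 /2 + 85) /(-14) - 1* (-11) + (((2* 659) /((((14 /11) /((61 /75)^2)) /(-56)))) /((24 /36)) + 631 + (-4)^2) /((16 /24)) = -1493458249 /17500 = -85340.47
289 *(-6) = -1734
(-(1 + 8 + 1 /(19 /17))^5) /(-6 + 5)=234849287168 /2476099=94846.49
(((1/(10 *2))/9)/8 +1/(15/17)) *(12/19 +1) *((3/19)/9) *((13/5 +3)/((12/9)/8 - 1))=-354361/1624500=-0.22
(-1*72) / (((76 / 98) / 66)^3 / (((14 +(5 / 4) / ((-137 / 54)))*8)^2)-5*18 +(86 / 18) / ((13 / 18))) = 867289445576361295488 / 1004424956200009805249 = 0.86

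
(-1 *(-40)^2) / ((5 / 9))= -2880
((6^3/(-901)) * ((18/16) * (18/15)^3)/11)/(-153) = 5832/21060875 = 0.00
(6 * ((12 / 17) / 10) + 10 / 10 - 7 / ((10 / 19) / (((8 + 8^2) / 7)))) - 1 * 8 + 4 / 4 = -12102 / 85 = -142.38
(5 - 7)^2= 4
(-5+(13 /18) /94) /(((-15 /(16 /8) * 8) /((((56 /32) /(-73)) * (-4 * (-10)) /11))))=-59129 /8152056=-0.01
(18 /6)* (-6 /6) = -3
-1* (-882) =882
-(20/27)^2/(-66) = 200/24057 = 0.01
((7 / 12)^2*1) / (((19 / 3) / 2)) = 49 / 456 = 0.11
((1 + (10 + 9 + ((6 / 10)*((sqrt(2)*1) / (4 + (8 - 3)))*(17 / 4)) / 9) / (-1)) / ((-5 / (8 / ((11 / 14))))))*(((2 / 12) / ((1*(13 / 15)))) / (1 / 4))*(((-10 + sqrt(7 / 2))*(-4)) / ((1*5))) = 112*(20 - sqrt(14))*(17*sqrt(2) + 9720) / 96525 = 183.82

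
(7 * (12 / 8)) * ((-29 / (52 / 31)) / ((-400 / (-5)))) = -18879 / 8320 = -2.27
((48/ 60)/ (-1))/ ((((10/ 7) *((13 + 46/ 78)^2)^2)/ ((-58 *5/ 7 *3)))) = 201269367/ 98631012500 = 0.00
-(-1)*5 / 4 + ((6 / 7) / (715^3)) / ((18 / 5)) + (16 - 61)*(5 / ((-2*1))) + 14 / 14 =704660781829 / 6140834700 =114.75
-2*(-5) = 10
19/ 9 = 2.11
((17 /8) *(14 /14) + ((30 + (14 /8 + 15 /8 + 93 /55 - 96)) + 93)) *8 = 15154 /55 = 275.53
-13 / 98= -0.13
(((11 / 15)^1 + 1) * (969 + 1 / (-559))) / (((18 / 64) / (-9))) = -53747.10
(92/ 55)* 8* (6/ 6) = 736/ 55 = 13.38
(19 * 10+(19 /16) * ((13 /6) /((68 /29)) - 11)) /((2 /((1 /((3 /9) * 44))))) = 1162211 /191488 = 6.07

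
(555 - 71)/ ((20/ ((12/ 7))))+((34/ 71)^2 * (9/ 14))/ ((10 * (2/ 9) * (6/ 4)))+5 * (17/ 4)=62.78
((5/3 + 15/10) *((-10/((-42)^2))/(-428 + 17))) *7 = 95/310716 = 0.00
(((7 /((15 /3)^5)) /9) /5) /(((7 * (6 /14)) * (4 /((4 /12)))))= 7 /5062500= 0.00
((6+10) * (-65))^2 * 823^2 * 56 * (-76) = -3117941541478400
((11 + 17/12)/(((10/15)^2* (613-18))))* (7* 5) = 447/272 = 1.64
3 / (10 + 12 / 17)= 51 / 182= 0.28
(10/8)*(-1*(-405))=2025/4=506.25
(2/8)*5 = 1.25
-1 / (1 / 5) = -5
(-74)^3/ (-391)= 405224/ 391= 1036.38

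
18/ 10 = 9/ 5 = 1.80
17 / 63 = 0.27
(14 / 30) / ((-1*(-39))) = 7 / 585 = 0.01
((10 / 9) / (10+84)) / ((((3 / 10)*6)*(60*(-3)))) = -5 / 137052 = -0.00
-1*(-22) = 22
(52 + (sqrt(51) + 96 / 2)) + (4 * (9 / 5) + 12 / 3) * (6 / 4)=sqrt(51) + 584 / 5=123.94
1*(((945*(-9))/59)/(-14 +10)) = 8505/236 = 36.04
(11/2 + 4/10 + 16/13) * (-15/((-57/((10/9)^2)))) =5150/2223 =2.32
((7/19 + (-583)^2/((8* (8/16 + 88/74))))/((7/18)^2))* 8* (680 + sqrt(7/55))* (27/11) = 4180589890632* sqrt(385)/70406875 + 568560225125952/256025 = 2221886584.32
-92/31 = -2.97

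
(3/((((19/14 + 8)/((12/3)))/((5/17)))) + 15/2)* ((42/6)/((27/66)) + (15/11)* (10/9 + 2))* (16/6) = 98892920/220473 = 448.55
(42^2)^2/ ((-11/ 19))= -59122224/ 11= -5374747.64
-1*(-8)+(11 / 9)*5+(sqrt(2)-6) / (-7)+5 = 1258 / 63-sqrt(2) / 7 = 19.77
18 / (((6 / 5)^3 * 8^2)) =125 / 768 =0.16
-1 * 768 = -768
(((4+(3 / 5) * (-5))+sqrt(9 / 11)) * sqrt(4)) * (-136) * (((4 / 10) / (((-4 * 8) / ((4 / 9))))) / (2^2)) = 17 * sqrt(11) / 165+17 / 45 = 0.72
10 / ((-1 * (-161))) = 10 / 161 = 0.06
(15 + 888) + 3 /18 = 5419 /6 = 903.17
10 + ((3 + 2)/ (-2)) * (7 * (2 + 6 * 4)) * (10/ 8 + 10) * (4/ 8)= -20395/ 8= -2549.38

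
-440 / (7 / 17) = -7480 / 7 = -1068.57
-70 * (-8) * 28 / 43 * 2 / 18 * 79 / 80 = 15484 / 387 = 40.01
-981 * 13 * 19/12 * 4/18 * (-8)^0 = -26923/6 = -4487.17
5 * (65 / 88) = 325 / 88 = 3.69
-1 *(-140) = 140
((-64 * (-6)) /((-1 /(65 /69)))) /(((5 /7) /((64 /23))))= -745472 /529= -1409.21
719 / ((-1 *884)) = -719 / 884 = -0.81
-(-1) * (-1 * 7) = -7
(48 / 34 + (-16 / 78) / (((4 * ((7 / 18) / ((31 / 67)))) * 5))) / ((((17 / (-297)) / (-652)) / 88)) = 12359872052352 / 8810165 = 1402910.39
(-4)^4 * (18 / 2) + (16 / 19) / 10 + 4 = 219268 / 95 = 2308.08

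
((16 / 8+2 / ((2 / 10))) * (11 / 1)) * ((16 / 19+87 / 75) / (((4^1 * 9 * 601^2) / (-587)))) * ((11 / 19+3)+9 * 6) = -2239274686 / 3259839025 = -0.69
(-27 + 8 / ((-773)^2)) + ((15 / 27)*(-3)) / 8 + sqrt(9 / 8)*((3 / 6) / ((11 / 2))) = -27.11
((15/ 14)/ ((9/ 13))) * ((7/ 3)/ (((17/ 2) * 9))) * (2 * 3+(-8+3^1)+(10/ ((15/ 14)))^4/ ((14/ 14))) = 2350465/ 6561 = 358.25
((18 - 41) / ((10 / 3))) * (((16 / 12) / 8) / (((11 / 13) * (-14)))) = 299 / 3080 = 0.10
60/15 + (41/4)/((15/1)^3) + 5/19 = 1094279/256500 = 4.27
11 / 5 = 2.20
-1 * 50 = -50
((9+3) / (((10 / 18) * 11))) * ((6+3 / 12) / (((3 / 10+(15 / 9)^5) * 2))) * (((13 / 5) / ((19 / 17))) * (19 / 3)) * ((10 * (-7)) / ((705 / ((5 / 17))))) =-3316950 / 16533143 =-0.20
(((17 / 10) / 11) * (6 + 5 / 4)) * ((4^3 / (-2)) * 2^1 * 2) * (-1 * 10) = 1434.18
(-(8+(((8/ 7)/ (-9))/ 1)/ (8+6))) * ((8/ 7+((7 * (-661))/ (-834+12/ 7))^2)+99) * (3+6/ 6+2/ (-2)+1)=-109726318331852/ 26194951503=-4188.83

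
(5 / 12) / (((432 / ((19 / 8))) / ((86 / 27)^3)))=7553165 / 102036672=0.07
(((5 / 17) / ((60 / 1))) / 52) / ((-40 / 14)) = -7 / 212160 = -0.00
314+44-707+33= -316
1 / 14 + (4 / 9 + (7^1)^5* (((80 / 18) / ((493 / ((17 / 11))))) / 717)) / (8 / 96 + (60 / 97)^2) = 872385940409 / 505381308894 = 1.73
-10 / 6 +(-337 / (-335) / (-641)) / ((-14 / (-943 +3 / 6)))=-6393727 / 3607548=-1.77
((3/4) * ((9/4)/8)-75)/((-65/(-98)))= -469077/4160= -112.76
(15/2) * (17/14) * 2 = 255/14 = 18.21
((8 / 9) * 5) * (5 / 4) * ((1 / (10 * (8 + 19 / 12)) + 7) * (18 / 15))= 16124 / 345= 46.74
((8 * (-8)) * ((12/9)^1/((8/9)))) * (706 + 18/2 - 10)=-67680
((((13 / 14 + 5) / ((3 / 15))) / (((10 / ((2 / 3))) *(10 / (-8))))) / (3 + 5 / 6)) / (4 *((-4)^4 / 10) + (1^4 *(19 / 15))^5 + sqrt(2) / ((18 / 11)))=-8091409403655000 / 2072843081663056297 + 46798382812500 *sqrt(2) / 2072843081663056297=-0.00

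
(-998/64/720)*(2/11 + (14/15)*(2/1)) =-84331/1900800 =-0.04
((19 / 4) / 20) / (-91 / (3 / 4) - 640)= -57 / 182720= -0.00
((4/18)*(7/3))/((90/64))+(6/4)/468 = 0.37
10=10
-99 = -99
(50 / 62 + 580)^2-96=324087769 / 961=337240.13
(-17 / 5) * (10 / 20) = -17 / 10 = -1.70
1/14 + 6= 85/14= 6.07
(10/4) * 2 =5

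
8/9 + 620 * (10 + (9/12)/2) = 115801/18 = 6433.39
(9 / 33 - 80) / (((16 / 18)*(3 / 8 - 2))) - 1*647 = -84628 / 143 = -591.80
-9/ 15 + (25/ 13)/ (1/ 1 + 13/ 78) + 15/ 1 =7302/ 455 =16.05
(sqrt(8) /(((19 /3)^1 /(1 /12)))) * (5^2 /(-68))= -25 * sqrt(2) /2584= -0.01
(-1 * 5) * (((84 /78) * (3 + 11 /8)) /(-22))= 1225 /1144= 1.07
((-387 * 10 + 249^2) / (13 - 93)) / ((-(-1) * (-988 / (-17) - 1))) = -988227 / 77680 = -12.72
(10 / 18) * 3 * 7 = 11.67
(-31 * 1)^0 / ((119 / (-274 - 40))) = -314 / 119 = -2.64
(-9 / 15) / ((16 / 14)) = -21 / 40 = -0.52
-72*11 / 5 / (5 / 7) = -5544 / 25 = -221.76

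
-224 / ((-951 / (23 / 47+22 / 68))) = 48496 / 253283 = 0.19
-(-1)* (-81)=-81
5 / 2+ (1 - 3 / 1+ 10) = 21 / 2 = 10.50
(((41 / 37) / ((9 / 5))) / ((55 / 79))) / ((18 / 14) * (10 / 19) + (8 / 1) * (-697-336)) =-0.00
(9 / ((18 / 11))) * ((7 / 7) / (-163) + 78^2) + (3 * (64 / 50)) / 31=8454197071 / 252650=33462.09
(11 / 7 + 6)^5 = 418195493 / 16807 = 24882.22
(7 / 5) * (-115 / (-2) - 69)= -161 / 10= -16.10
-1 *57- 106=-163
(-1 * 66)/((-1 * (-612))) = -11/102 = -0.11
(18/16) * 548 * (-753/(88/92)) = -21354327/44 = -485325.61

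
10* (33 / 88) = 15 / 4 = 3.75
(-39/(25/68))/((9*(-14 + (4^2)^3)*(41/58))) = -1972/482775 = -0.00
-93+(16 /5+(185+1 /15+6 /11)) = 15809 /165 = 95.81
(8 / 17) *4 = 32 / 17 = 1.88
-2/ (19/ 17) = -34/ 19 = -1.79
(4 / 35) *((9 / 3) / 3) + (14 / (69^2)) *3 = 0.12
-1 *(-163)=163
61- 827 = -766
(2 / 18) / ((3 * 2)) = 1 / 54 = 0.02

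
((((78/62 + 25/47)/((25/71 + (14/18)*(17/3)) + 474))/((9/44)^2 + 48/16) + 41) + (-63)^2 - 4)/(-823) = -5257756509622102/1080162825703663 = -4.87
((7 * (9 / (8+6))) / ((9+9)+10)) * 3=27 / 56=0.48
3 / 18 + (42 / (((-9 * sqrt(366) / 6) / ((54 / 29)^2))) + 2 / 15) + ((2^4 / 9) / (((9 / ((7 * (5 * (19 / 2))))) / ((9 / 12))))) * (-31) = -412219 / 270 - 13608 * sqrt(366) / 51301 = -1531.81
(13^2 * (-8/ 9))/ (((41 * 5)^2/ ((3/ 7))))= -1352/ 882525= -0.00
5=5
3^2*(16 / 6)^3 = 512 / 3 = 170.67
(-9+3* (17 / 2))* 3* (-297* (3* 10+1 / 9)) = -885357 / 2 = -442678.50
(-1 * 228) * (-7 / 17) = 1596 / 17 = 93.88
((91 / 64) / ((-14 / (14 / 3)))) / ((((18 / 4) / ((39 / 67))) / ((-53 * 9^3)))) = 5078619 / 2144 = 2368.76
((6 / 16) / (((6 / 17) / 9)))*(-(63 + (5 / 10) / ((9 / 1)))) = -19295 / 32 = -602.97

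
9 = 9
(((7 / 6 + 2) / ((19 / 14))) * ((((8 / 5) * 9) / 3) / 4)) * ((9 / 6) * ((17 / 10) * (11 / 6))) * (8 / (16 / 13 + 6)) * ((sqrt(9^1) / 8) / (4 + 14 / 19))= 323323 / 282000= 1.15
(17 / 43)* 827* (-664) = -9335176 / 43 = -217097.12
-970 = -970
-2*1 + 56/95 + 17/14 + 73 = 96829/1330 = 72.80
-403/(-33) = 403/33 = 12.21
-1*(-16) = 16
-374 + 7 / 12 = -373.42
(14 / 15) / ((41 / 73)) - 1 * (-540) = 333122 / 615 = 541.66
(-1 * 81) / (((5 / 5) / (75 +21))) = -7776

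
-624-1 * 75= -699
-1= -1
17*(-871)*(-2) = 29614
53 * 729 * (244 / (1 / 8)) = 75419424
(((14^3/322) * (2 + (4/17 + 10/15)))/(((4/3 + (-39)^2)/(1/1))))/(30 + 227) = 0.00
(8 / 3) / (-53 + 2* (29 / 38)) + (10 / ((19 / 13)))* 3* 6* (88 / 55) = 5491004 / 27873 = 197.00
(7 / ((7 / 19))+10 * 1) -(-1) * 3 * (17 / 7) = 254 / 7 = 36.29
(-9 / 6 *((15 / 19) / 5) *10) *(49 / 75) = -147 / 95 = -1.55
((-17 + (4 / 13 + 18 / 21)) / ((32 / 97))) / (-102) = 139777 / 297024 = 0.47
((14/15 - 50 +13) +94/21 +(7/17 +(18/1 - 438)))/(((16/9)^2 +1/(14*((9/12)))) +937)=-21744558/45315625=-0.48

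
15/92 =0.16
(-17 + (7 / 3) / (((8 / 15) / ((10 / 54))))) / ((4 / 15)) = -17485 / 288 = -60.71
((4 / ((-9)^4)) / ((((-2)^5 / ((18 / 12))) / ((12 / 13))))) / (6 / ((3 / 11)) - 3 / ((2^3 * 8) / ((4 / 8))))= -32 / 26658801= -0.00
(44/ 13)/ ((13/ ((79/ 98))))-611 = -5057953/ 8281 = -610.79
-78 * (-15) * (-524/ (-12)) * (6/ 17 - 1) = -561990/ 17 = -33058.24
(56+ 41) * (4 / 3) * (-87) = -11252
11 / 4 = 2.75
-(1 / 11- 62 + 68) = -67 / 11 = -6.09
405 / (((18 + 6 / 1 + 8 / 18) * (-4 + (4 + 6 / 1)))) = 243 / 88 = 2.76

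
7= 7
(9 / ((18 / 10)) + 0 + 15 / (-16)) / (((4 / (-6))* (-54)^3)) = 65 / 1679616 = 0.00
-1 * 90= -90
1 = 1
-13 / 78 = -1 / 6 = -0.17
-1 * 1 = -1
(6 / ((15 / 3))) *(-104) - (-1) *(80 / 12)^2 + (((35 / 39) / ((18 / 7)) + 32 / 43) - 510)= -88937369 / 150930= -589.26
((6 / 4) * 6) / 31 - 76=-2347 / 31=-75.71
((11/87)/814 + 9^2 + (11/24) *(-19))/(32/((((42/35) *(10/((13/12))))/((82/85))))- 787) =-474723045/5149739032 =-0.09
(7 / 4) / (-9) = -7 / 36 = -0.19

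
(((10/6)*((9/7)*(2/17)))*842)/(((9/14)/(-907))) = -15273880/51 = -299487.84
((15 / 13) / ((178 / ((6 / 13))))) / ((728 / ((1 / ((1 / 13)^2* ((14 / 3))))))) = 135 / 907088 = 0.00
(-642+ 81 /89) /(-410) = 57057 /36490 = 1.56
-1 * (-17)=17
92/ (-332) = -23/ 83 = -0.28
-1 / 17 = -0.06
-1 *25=-25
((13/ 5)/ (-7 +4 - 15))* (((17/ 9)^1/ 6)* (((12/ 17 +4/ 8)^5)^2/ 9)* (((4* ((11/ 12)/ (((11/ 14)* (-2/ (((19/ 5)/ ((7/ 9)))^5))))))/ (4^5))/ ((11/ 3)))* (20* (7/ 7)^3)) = 11665777486618376537258349/ 10263017574112516505600000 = 1.14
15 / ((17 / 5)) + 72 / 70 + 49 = 32392 / 595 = 54.44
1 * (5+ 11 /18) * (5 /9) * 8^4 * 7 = 7239680 /81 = 89378.77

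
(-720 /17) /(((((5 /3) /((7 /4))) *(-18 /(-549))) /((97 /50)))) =-1118313 /425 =-2631.32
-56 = -56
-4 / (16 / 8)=-2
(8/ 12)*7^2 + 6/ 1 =116/ 3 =38.67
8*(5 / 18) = 20 / 9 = 2.22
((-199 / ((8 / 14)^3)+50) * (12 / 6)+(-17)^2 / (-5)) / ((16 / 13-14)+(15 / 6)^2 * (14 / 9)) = 39140361 / 57040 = 686.19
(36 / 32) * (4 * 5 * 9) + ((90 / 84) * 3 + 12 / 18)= 206.38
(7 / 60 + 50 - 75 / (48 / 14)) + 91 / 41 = 149869 / 4920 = 30.46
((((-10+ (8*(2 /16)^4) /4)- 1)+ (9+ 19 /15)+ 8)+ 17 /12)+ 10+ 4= 696847 /30720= 22.68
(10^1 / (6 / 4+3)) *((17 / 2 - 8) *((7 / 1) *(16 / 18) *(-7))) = -3920 / 81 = -48.40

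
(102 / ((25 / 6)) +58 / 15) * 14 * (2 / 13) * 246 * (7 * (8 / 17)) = 273352576 / 5525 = 49475.58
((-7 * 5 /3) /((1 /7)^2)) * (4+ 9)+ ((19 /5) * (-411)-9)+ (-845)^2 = 10575338 /15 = 705022.53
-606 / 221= -2.74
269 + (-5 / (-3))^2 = 2446 / 9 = 271.78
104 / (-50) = -52 / 25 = -2.08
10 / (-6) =-5 / 3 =-1.67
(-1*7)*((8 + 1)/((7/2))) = -18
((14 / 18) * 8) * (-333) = -2072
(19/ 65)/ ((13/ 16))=304/ 845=0.36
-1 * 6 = -6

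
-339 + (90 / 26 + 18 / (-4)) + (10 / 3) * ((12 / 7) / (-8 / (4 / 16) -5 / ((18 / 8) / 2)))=-2538537 / 7462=-340.20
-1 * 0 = 0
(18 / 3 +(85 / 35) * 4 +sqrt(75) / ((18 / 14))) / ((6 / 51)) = 595 * sqrt(3) / 18 +935 / 7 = 190.83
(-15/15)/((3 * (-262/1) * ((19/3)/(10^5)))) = 50000/2489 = 20.09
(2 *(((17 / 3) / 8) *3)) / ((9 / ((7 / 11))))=119 / 396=0.30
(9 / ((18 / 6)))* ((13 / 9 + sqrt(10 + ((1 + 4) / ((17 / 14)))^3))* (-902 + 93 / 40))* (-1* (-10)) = -323883* sqrt(740690) / 1156 - 467831 / 12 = -280114.43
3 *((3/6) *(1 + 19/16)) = 105/32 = 3.28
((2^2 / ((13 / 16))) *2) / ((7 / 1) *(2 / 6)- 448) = -384 / 17381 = -0.02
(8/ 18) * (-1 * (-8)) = 32/ 9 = 3.56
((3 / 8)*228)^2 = 29241 / 4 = 7310.25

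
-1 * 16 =-16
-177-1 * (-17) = -160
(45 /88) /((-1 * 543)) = -15 /15928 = -0.00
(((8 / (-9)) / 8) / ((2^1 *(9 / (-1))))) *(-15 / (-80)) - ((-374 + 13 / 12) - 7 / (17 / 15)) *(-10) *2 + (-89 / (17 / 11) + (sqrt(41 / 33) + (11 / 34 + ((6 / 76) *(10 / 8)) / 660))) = -5862632081 / 767448 + sqrt(1353) / 33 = -7638.01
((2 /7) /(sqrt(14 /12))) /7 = 2 *sqrt(42) /343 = 0.04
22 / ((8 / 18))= 99 / 2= 49.50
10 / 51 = 0.20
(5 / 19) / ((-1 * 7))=-0.04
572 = 572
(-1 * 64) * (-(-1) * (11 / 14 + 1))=-800 / 7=-114.29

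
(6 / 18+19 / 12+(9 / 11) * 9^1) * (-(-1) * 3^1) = 1225 / 44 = 27.84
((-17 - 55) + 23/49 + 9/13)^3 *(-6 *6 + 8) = 367521510666496/36924979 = 9953194.85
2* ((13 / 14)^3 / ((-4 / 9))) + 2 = -8797 / 5488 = -1.60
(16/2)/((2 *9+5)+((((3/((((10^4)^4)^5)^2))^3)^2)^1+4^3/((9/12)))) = 24000000000000000000000000000000000000000000000000000000000000000000000000000000000000000000000000000000000000000000000000000000000000000000000000000000000000000000000000000000000000000000000000000000000000000000000000000000000000000000000000000000000000000000000000000000000000000000000000000000000000000000000000000000000000000000000000000000000000000000000000000000000000000000000000000000000000000000000000000000000000000000000000000000000000000000000000000000000000000000000000000000000000000000000000000000000000000000000000000000000000000000000000000000000000000000000000000000000000000000000000000000000000000000000000000000000000000000000000000000000000000000000000000000000000000000000000000000000000000000000000000000000000000000000000000000000000000000000000000000000000000000000000000000000000000000000000000000000000000000000000000000000000000000000000000000000000000000000000000000000000000000000000000000000000000000000000000000000000000000000000/325000000000000000000000000000000000000000000000000000000000000000000000000000000000000000000000000000000000000000000000000000000000000000000000000000000000000000000000000000000000000000000000000000000000000000000000000000000000000000000000000000000000000000000000000000000000000000000000000000000000000000000000000000000000000000000000000000000000000000000000000000000000000000000000000000000000000000000000000000000000000000000000000000000000000000000000000000000000000000000000000000000000000000000000000000000000000000000000000000000000000000000000000000000000000000000000000000000000000000000000000000000000000000000000000000000000000000000000000000000000000000000000000000000000000000000000000000000000000000000000000000000000000000000000000000000000000000000000000000000000000000000000000000000000000000000000000000000000000000000000000000000000000000000000000000000000000000000000000000000000000000000000000000000000000000000000000000000000000000000002187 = 0.07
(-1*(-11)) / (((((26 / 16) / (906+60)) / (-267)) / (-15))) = 340457040 / 13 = 26189003.08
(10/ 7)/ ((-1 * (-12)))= 5/ 42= 0.12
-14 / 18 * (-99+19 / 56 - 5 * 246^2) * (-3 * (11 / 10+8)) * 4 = -308490091 / 12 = -25707507.58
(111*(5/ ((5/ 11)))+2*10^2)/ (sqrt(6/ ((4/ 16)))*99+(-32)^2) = 181888/ 101669 - 140679*sqrt(6)/ 406676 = 0.94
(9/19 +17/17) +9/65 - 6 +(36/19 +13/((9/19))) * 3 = 309848/3705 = 83.63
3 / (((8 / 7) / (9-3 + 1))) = 147 / 8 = 18.38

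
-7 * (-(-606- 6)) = -4284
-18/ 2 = -9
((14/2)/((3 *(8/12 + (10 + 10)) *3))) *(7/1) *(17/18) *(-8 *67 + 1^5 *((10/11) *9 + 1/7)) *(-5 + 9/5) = 19340356/46035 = 420.12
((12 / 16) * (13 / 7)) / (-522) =-13 / 4872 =-0.00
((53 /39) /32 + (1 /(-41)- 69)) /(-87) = 0.79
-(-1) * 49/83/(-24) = -49/1992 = -0.02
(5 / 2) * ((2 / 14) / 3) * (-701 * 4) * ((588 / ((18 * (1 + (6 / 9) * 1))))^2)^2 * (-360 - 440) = 591158930432 / 15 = 39410595362.13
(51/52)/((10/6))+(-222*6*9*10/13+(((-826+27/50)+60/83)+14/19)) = -1584088657/157700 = -10044.95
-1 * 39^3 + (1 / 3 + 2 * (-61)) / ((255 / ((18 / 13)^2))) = -59319.91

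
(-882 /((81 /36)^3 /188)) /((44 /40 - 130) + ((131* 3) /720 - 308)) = 18866176 /565515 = 33.36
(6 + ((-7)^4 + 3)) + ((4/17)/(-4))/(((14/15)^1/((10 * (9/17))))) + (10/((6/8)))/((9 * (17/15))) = 43896595/18207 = 2410.97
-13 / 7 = -1.86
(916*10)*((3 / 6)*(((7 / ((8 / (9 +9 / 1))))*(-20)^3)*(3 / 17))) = -101837647.06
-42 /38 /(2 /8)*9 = -756 /19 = -39.79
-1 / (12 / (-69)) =23 / 4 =5.75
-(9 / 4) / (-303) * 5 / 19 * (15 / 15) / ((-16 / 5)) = -75 / 122816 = -0.00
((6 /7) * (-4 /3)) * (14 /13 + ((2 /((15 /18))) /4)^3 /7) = -100808 /79625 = -1.27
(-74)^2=5476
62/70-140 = -4869/35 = -139.11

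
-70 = -70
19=19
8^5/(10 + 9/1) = 32768/19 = 1724.63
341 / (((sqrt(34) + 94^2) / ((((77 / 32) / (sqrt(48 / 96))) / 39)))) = -26257*sqrt(17) / 48718713888 + 58001713*sqrt(2) / 24359356944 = 0.00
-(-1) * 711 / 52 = 711 / 52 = 13.67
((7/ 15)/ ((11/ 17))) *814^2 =477872.27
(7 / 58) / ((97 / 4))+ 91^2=23294467 / 2813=8281.00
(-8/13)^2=64/169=0.38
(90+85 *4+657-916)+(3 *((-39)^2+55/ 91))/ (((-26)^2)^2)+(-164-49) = -873073437/ 20792408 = -41.99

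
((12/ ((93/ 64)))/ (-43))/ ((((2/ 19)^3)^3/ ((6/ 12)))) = -322687697779/ 5332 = -60519073.10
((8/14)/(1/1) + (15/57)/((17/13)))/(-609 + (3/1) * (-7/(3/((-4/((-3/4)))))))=-5241/4384079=-0.00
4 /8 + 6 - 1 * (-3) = 19 /2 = 9.50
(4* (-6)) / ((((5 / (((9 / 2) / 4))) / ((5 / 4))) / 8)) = -54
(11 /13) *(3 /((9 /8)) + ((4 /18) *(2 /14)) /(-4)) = 3685 /1638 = 2.25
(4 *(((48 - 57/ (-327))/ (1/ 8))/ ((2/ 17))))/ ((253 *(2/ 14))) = 9997904/ 27577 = 362.55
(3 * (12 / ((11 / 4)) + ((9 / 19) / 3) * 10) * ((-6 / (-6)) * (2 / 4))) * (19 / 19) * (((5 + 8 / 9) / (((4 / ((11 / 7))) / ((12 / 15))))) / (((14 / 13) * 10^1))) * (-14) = -142623 / 6650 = -21.45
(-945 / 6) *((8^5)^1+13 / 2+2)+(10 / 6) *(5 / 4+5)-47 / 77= -1192488746 / 231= -5162288.94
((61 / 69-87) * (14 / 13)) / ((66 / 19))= -790286 / 29601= -26.70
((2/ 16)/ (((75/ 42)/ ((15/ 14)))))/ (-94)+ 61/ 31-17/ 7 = -0.46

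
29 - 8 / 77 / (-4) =2235 / 77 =29.03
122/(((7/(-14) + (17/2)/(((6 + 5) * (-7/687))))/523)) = -2456531/2939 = -835.84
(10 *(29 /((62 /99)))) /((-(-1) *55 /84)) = 21924 /31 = 707.23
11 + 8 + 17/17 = 20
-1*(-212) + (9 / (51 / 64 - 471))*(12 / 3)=2125804 / 10031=211.92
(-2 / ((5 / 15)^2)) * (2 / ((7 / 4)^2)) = -576 / 49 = -11.76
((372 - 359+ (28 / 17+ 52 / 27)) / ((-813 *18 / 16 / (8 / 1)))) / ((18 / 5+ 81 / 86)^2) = -90018195200 / 12810032369127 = -0.01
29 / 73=0.40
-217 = -217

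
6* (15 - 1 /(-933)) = 90.01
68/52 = 17/13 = 1.31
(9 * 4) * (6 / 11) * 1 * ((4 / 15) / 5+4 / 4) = 5688 / 275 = 20.68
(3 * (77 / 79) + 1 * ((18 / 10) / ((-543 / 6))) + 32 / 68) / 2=4101721 / 2430830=1.69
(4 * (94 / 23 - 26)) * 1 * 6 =-12096 / 23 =-525.91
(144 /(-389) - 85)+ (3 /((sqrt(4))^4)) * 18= -255169 /3112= -82.00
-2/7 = -0.29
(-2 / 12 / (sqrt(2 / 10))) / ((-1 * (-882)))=-sqrt(5) / 5292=-0.00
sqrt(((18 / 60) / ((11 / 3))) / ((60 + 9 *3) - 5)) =3 *sqrt(2255) / 4510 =0.03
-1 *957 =-957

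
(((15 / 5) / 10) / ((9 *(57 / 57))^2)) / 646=1 / 174420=0.00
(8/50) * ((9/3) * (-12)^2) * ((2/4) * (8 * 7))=48384/25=1935.36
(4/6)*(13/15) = 0.58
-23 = -23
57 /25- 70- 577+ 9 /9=-16093 /25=-643.72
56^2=3136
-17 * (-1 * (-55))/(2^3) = -935/8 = -116.88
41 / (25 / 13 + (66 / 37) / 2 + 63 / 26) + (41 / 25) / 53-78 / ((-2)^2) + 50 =512211673 / 13353350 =38.36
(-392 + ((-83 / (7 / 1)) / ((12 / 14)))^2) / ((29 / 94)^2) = -15955607 / 7569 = -2108.02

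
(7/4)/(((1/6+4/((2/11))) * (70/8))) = 6/665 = 0.01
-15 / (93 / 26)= -130 / 31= -4.19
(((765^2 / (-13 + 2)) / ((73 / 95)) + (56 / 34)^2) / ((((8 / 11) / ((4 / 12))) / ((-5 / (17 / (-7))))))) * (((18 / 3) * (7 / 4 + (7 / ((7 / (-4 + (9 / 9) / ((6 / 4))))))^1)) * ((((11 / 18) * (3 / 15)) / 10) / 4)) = 1896.39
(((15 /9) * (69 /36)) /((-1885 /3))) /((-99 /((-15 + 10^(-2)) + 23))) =0.00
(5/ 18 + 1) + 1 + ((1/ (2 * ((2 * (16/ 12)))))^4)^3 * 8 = 721279632604025/ 316659348799488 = 2.28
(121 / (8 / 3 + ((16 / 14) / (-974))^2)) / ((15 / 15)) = 4218525003 / 92970296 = 45.37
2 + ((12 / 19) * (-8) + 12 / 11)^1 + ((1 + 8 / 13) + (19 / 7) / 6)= 0.11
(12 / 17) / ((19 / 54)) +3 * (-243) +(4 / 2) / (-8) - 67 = -1026163 / 1292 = -794.24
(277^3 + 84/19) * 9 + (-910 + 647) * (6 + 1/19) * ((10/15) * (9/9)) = 10903209407/57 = 191284375.56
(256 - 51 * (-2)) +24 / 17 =6110 / 17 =359.41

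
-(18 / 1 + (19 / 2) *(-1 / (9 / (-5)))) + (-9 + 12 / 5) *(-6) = 1469 / 90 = 16.32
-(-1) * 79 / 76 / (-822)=-79 / 62472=-0.00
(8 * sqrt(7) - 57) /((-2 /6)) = 171 - 24 * sqrt(7) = 107.50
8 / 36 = 2 / 9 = 0.22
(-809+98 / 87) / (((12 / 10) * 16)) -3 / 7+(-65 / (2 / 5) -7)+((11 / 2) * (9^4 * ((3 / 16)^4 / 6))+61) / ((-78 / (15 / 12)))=-10614495354317 / 49809457152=-213.10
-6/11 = -0.55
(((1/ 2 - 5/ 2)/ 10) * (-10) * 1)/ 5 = 2/ 5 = 0.40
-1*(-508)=508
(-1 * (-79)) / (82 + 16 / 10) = 395 / 418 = 0.94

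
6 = 6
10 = 10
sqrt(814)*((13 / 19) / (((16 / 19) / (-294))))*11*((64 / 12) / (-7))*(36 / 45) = 8008*sqrt(814) / 5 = 45694.75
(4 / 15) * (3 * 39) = 156 / 5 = 31.20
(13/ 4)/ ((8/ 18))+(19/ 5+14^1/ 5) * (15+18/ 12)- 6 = 8817/ 80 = 110.21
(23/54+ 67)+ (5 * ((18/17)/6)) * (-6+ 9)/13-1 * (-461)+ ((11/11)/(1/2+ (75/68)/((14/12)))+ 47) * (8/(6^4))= 3257084003/6157944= 528.92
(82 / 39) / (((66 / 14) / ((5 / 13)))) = 2870 / 16731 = 0.17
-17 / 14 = -1.21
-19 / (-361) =1 / 19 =0.05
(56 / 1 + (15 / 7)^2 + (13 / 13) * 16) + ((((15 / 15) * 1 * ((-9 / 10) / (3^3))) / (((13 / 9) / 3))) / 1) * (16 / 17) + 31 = 107.53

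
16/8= 2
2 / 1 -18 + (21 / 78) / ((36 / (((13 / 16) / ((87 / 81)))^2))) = -27550517 / 1722368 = -16.00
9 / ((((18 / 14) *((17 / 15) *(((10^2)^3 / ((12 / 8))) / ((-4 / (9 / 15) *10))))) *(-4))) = 0.00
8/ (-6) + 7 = 17/ 3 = 5.67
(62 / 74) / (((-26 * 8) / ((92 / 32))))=-713 / 61568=-0.01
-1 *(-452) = 452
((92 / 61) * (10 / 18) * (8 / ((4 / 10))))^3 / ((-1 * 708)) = -6.65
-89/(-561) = 89/561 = 0.16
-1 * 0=0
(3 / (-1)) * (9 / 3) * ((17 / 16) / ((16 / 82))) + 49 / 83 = -514387 / 10624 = -48.42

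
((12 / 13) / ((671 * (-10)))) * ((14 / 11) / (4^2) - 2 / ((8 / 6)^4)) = 2337 / 30704960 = 0.00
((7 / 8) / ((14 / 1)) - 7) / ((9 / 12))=-37 / 4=-9.25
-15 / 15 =-1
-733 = -733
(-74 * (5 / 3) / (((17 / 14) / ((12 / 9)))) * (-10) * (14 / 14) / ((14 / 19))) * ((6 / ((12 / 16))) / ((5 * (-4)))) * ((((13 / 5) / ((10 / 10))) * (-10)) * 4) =11697920 / 153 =76456.99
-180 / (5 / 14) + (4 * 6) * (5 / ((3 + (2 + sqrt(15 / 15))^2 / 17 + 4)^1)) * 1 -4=-7873 / 16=-492.06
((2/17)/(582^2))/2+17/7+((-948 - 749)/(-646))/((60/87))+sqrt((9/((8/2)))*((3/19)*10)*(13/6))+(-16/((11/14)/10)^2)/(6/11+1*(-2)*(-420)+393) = 3*sqrt(1235)/38+1576185723582373/381035820238920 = 6.91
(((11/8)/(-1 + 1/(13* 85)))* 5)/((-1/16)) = 60775/552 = 110.10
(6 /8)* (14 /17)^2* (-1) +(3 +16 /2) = 3032 /289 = 10.49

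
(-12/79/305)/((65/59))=-708/1566175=-0.00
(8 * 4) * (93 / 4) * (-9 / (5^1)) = -6696 / 5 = -1339.20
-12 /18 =-2 /3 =-0.67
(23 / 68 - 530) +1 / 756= -1701799 / 3213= -529.66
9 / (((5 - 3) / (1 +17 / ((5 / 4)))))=657 / 10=65.70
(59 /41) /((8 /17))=1003 /328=3.06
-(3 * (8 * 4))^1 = -96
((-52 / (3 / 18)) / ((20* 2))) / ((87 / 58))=-5.20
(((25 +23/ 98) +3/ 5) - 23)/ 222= 463/ 36260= 0.01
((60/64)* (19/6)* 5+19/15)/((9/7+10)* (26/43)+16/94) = 109398751/47494080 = 2.30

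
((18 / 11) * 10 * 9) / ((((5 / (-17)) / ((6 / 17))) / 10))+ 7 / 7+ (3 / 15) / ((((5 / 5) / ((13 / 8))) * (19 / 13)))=-14764181 / 8360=-1766.05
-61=-61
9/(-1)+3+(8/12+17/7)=-61/21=-2.90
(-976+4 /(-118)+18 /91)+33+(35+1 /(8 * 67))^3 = 34674168662980817 /826775832064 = 41939.02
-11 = -11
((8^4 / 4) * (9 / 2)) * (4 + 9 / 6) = 25344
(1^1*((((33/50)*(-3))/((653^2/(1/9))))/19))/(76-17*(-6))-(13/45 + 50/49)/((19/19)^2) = -41633866925911/31798640997900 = -1.31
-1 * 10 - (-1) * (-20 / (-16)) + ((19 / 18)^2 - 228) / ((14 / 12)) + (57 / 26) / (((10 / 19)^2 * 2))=-195839047 / 982800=-199.27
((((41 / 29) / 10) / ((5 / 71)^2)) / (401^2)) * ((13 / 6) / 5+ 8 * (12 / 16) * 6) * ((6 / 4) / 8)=225902333 / 186529160000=0.00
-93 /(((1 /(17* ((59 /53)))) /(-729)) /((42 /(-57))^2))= 13328076636 /19133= 696601.51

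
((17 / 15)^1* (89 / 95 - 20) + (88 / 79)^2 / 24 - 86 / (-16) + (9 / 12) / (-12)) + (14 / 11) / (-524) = -3330603996227 / 205046806800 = -16.24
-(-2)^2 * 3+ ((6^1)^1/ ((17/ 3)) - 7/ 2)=-491/ 34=-14.44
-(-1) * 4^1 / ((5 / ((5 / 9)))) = 4 / 9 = 0.44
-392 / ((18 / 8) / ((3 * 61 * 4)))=-382592 / 3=-127530.67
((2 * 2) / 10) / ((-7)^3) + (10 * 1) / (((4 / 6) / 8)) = 205798 / 1715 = 120.00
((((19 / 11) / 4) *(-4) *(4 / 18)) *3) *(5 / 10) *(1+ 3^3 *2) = -95 / 3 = -31.67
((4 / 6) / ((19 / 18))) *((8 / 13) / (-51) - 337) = -893756 / 4199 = -212.85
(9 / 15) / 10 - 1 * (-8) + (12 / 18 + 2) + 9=2959 / 150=19.73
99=99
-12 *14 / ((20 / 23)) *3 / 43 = -2898 / 215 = -13.48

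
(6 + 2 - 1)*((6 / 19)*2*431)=1905.47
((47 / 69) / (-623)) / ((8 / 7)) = -47 / 49128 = -0.00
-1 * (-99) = 99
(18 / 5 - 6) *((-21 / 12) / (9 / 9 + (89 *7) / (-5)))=-7 / 206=-0.03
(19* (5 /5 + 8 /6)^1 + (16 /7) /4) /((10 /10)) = 943 /21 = 44.90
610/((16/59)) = 17995/8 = 2249.38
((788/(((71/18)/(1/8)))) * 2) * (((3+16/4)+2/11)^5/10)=5455620995427/57173105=95422.86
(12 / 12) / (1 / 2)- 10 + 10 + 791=793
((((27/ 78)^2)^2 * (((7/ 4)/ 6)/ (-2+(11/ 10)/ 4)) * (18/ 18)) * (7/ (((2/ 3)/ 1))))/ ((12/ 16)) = -178605/ 5255224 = -0.03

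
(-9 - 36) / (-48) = 15 / 16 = 0.94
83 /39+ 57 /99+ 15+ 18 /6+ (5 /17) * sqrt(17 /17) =153139 /7293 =21.00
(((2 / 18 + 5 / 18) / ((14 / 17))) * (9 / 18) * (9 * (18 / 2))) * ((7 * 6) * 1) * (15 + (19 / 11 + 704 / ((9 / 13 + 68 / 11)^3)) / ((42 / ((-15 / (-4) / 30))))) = 8063260120916973 / 668702909248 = 12058.06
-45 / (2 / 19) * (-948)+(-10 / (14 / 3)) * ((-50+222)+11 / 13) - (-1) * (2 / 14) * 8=36845969 / 91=404900.76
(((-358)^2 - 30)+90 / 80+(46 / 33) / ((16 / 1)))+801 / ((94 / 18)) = 198975611 / 1551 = 128288.60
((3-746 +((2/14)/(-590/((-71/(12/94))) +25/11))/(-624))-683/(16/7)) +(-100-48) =-158985825143/133622580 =-1189.81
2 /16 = 1 /8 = 0.12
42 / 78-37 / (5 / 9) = -4294 / 65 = -66.06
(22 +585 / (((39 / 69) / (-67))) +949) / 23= -68374 / 23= -2972.78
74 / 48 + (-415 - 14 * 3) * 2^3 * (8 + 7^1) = -1316123 / 24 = -54838.46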